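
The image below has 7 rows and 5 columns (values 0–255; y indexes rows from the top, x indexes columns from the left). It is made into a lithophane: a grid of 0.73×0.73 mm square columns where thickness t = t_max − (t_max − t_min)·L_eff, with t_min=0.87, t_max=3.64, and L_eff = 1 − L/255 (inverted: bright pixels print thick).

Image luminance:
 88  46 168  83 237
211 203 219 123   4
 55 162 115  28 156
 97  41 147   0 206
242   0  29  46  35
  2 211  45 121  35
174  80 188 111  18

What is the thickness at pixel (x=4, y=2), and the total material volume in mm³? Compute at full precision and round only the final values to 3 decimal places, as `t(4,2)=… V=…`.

span = t_max - t_min = 3.64 - 0.87 = 2.770
L(4,2) = 156, L_eff = 1 - 156/255 = 0.388235 (inverted)
t(4,2) = 3.64 - 2.770·0.388235 = 2.565
Σt over all 7·5 pixels = 602859/8500 ≈ 70.9245882
V = pitch²·Σt = 0.73²·602859/8500 = 37.796

t(4,2)=2.565 V=37.796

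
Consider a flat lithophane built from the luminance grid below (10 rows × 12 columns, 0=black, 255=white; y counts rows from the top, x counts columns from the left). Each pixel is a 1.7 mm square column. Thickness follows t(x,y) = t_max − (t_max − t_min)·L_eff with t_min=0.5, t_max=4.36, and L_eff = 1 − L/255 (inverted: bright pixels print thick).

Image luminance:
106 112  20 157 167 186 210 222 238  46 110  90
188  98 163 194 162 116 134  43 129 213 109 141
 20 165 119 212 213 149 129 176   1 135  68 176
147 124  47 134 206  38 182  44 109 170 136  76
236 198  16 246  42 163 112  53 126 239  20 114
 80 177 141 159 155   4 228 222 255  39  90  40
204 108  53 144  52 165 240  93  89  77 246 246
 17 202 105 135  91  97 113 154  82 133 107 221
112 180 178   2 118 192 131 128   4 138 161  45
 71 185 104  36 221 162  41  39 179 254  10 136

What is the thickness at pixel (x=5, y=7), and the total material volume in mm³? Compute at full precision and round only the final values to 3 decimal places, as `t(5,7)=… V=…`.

span = t_max - t_min = 4.36 - 0.5 = 3.860
L(5,7) = 97, L_eff = 1 - 97/255 = 0.619608 (inverted)
t(5,7) = 4.36 - 3.860·0.619608 = 1.968
Σt over all 10·12 pixels = 625633/2125 ≈ 294.4155294
V = pitch²·Σt = 1.7²·625633/2125 = 850.861

t(5,7)=1.968 V=850.861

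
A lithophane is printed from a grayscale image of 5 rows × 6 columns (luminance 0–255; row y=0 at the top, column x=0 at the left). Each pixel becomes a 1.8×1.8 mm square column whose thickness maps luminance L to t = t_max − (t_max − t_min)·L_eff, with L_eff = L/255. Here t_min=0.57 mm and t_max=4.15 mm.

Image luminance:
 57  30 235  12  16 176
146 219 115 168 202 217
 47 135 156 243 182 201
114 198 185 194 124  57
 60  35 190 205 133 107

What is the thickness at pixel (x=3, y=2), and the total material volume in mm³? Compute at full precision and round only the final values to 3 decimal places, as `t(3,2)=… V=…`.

span = t_max - t_min = 4.15 - 0.57 = 3.580
L(3,2) = 243, L_eff = 243/255 = 0.952941
t(3,2) = 4.15 - 3.580·0.952941 = 0.738
Σt over all 5·6 pixels = 421457/6375 ≈ 66.1109020
V = pitch²·Σt = 1.8²·421457/6375 = 214.199

t(3,2)=0.738 V=214.199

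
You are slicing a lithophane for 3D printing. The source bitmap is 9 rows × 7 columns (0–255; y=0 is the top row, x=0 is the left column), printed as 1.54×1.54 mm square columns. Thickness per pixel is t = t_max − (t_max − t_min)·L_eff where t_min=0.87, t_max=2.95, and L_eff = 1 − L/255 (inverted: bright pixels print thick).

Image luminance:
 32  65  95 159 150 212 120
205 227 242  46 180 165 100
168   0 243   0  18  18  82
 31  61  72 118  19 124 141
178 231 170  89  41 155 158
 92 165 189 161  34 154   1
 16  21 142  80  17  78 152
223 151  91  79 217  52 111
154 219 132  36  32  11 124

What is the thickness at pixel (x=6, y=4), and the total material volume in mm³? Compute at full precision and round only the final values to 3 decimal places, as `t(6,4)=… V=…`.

span = t_max - t_min = 2.95 - 0.87 = 2.080
L(6,4) = 158, L_eff = 1 - 158/255 = 0.380392 (inverted)
t(6,4) = 2.95 - 2.080·0.380392 = 2.159
Σt over all 9·7 pixels = 2863847/25500 ≈ 112.3077255
V = pitch²·Σt = 1.54²·2863847/25500 = 266.349

t(6,4)=2.159 V=266.349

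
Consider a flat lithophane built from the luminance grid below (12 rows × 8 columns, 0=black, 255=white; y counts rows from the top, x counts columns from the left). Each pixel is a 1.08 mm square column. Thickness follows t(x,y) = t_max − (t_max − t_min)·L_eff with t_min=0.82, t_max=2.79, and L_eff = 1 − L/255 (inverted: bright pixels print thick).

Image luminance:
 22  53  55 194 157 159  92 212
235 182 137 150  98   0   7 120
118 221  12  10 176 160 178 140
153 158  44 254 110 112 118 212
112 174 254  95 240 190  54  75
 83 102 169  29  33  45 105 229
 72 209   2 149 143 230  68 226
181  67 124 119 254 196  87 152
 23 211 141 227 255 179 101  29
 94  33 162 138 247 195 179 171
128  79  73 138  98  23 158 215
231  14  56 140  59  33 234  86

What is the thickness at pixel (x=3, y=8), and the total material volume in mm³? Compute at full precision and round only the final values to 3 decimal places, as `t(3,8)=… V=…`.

t(3,8)=2.574 V=204.159

span = t_max - t_min = 2.79 - 0.82 = 1.970
L(3,8) = 227, L_eff = 1 - 227/255 = 0.109804 (inverted)
t(3,8) = 2.79 - 1.970·0.109804 = 2.574
Σt over all 12·8 pixels = 4463359/25500 ≈ 175.0336863
V = pitch²·Σt = 1.08²·4463359/25500 = 204.159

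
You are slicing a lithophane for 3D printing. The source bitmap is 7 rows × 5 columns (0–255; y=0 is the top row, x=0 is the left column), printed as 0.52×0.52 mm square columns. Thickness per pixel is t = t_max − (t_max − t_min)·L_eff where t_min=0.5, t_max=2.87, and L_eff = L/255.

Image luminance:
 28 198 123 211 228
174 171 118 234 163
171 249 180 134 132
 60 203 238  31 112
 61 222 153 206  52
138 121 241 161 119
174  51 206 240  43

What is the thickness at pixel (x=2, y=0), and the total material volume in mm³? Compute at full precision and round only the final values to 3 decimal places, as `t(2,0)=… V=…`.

span = t_max - t_min = 2.87 - 0.5 = 2.370
L(2,0) = 123, L_eff = 123/255 = 0.482353
t(2,0) = 2.87 - 2.370·0.482353 = 1.727
Σt over all 7·5 pixels = 431491/8500 ≈ 50.7636471
V = pitch²·Σt = 0.52²·431491/8500 = 13.726

t(2,0)=1.727 V=13.726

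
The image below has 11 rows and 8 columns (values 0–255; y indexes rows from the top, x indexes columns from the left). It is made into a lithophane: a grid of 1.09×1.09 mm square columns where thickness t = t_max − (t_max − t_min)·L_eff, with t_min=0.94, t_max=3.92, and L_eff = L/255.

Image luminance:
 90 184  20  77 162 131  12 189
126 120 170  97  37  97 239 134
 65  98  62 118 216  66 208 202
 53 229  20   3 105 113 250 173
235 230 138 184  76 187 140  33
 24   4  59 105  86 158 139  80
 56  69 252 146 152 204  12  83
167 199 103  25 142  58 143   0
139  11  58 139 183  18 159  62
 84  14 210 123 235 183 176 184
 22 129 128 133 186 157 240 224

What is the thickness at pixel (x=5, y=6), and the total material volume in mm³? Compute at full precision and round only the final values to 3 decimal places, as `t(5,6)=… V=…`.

t(5,6)=1.536 V=260.561

span = t_max - t_min = 3.92 - 0.94 = 2.980
L(5,6) = 204, L_eff = 204/255 = 0.800000
t(5,6) = 3.92 - 2.980·0.800000 = 1.536
Σt over all 11·8 pixels = 466032/2125 ≈ 219.3091765
V = pitch²·Σt = 1.09²·466032/2125 = 260.561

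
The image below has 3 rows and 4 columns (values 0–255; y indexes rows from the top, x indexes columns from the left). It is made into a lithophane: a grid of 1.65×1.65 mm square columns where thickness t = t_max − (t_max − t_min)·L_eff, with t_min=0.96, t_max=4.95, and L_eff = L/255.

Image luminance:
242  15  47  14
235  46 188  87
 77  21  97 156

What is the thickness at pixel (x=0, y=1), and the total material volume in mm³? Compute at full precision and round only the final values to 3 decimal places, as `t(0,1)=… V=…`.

span = t_max - t_min = 4.95 - 0.96 = 3.990
L(0,1) = 235, L_eff = 235/255 = 0.921569
t(0,1) = 4.95 - 3.990·0.921569 = 1.273
Σt over all 3·4 pixels = 13679/340 ≈ 40.2323529
V = pitch²·Σt = 1.65²·13679/340 = 109.533

t(0,1)=1.273 V=109.533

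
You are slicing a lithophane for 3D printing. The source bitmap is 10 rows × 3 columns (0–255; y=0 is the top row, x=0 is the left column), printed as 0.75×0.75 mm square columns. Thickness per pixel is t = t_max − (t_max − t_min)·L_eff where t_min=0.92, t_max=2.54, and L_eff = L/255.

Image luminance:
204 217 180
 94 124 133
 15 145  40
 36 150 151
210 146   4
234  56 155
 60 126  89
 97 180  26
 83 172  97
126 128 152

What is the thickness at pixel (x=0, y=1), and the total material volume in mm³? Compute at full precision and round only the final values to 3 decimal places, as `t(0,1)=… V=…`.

t(0,1)=1.943 V=29.891

span = t_max - t_min = 2.54 - 0.92 = 1.620
L(0,1) = 94, L_eff = 94/255 = 0.368627
t(0,1) = 2.54 - 1.620·0.368627 = 1.943
Σt over all 10·3 pixels = 22584/425 ≈ 53.1388235
V = pitch²·Σt = 0.75²·22584/425 = 29.891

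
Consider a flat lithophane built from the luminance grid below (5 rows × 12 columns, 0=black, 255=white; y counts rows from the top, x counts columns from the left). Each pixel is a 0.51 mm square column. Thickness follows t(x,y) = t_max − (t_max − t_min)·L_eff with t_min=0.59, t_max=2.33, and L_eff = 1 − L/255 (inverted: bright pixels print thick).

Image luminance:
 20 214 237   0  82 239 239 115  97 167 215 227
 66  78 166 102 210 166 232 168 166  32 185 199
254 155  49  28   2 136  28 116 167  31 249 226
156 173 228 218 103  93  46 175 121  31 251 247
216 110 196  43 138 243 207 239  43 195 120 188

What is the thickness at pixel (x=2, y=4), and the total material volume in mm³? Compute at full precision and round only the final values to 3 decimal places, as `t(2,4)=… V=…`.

t(2,4)=1.927 V=24.902

span = t_max - t_min = 2.33 - 0.59 = 1.740
L(2,4) = 196, L_eff = 1 - 196/255 = 0.231373 (inverted)
t(2,4) = 2.33 - 1.740·0.231373 = 1.927
Σt over all 5·12 pixels = 406897/4250 ≈ 95.7404706
V = pitch²·Σt = 0.51²·406897/4250 = 24.902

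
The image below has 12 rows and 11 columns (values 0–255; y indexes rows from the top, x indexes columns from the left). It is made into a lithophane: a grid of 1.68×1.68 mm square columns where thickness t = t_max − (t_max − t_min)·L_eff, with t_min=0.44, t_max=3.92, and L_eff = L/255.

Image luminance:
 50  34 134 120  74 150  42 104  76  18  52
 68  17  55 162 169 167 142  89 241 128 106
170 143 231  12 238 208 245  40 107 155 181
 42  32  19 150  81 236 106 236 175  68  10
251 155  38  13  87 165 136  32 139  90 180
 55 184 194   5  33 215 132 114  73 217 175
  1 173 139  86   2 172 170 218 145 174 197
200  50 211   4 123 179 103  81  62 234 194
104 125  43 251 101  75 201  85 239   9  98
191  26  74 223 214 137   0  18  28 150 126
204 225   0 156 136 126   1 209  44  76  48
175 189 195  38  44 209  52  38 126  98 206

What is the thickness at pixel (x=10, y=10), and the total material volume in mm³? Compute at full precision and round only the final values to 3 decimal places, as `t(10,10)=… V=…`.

span = t_max - t_min = 3.92 - 0.44 = 3.480
L(10,10) = 48, L_eff = 48/255 = 0.188235
t(10,10) = 3.92 - 3.480·0.188235 = 3.265
Σt over all 12·11 pixels = 641447/2125 ≈ 301.8574118
V = pitch²·Σt = 1.68²·641447/2125 = 851.962

t(10,10)=3.265 V=851.962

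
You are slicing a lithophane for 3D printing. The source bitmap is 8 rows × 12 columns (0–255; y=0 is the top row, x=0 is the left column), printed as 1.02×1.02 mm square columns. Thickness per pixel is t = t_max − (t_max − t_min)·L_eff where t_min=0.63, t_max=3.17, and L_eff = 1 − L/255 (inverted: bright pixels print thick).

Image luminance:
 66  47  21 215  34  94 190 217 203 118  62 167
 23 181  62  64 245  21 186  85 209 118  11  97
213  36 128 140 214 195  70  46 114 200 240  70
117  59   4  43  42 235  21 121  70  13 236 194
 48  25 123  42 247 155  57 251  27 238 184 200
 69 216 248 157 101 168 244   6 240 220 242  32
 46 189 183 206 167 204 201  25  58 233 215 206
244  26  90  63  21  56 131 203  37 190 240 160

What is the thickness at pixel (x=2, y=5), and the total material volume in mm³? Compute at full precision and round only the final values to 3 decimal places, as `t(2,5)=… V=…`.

span = t_max - t_min = 3.17 - 0.63 = 2.540
L(2,5) = 248, L_eff = 1 - 248/255 = 0.027451 (inverted)
t(2,5) = 3.17 - 2.540·0.027451 = 3.100
Σt over all 8·12 pixels = 2357477/12750 ≈ 184.9001569
V = pitch²·Σt = 1.02²·2357477/12750 = 192.370

t(2,5)=3.100 V=192.370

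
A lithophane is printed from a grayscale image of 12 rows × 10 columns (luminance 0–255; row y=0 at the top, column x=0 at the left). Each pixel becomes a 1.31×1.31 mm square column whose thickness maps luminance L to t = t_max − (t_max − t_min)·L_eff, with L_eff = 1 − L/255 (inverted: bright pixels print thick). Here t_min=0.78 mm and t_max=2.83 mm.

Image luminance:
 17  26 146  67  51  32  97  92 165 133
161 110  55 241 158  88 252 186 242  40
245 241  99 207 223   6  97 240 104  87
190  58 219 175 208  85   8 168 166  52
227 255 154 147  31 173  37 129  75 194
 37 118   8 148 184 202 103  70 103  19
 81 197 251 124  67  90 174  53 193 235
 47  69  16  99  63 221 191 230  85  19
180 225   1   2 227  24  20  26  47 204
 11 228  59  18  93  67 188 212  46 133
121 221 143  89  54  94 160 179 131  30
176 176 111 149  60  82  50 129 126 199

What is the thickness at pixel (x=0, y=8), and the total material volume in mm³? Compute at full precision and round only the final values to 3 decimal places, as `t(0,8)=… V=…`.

t(0,8)=2.227 V=362.698

span = t_max - t_min = 2.83 - 0.78 = 2.050
L(0,8) = 180, L_eff = 1 - 180/255 = 0.294118 (inverted)
t(0,8) = 2.83 - 2.050·0.294118 = 2.227
Σt over all 12·10 pixels = 1077887/5100 ≈ 211.3503922
V = pitch²·Σt = 1.31²·1077887/5100 = 362.698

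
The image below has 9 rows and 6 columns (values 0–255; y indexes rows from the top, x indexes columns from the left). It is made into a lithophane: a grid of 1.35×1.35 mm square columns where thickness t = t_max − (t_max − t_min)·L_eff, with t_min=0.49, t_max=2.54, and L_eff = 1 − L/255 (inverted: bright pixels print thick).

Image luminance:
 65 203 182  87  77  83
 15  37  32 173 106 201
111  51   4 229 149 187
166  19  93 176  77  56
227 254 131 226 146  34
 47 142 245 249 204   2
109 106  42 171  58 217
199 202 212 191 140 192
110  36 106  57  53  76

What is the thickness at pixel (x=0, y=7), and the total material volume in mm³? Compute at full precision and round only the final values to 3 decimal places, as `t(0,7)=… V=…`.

span = t_max - t_min = 2.54 - 0.49 = 2.050
L(0,7) = 199, L_eff = 1 - 199/255 = 0.219608 (inverted)
t(0,7) = 2.54 - 2.050·0.219608 = 2.090
Σt over all 9·6 pixels = 412229/5100 ≈ 80.8292157
V = pitch²·Σt = 1.35²·412229/5100 = 147.311

t(0,7)=2.090 V=147.311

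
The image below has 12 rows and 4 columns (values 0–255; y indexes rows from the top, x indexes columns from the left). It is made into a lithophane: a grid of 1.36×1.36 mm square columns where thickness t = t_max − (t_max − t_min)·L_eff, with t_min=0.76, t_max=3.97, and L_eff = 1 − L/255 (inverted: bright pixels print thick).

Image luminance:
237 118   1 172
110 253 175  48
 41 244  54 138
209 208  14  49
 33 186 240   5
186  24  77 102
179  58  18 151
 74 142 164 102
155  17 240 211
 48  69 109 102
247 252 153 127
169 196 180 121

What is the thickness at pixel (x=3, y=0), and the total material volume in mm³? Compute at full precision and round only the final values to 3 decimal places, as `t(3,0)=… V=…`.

span = t_max - t_min = 3.97 - 0.76 = 3.210
L(3,0) = 172, L_eff = 1 - 172/255 = 0.325490 (inverted)
t(3,0) = 3.97 - 3.210·0.325490 = 2.925
Σt over all 12·4 pixels = 243584/2125 ≈ 114.6277647
V = pitch²·Σt = 1.36²·243584/2125 = 212.016

t(3,0)=2.925 V=212.016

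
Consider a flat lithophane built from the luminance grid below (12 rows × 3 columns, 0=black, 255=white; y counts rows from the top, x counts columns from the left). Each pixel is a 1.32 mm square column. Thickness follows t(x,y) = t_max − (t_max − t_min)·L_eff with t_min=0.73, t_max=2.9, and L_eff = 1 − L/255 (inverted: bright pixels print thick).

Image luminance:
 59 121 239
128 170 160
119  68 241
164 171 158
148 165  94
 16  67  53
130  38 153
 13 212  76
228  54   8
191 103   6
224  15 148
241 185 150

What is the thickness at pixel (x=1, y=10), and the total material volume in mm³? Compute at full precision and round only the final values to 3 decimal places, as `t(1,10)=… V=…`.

span = t_max - t_min = 2.9 - 0.73 = 2.170
L(1,10) = 15, L_eff = 1 - 15/255 = 0.941176 (inverted)
t(1,10) = 2.9 - 2.170·0.941176 = 0.858
Σt over all 12·3 pixels = 412528/6375 ≈ 64.7102745
V = pitch²·Σt = 1.32²·412528/6375 = 112.751

t(1,10)=0.858 V=112.751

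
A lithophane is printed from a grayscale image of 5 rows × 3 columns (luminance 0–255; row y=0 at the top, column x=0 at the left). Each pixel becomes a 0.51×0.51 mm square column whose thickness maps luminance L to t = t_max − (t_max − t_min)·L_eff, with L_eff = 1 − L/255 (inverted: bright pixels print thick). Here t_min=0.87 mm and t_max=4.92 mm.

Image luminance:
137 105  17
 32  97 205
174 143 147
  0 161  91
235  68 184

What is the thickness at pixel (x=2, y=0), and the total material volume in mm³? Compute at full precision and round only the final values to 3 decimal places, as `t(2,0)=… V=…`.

t(2,0)=1.140 V=10.814

span = t_max - t_min = 4.92 - 0.87 = 4.050
L(2,0) = 17, L_eff = 1 - 17/255 = 0.933333 (inverted)
t(2,0) = 4.92 - 4.050·0.933333 = 1.140
Σt over all 5·3 pixels = 70677/1700 ≈ 41.5747059
V = pitch²·Σt = 0.51²·70677/1700 = 10.814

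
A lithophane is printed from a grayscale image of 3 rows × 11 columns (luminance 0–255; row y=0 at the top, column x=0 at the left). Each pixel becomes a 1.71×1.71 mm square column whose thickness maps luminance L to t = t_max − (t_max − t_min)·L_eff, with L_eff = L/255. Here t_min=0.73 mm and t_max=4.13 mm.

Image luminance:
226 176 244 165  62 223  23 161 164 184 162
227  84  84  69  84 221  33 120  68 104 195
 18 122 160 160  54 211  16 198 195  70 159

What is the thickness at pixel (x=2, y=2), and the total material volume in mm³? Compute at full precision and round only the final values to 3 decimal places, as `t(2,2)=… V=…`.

t(2,2)=1.997 V=225.341

span = t_max - t_min = 4.13 - 0.73 = 3.400
L(2,2) = 160, L_eff = 160/255 = 0.627451
t(2,2) = 4.13 - 3.400·0.627451 = 1.997
Σt over all 3·11 pixels = 23119/300 ≈ 77.0633333
V = pitch²·Σt = 1.71²·23119/300 = 225.341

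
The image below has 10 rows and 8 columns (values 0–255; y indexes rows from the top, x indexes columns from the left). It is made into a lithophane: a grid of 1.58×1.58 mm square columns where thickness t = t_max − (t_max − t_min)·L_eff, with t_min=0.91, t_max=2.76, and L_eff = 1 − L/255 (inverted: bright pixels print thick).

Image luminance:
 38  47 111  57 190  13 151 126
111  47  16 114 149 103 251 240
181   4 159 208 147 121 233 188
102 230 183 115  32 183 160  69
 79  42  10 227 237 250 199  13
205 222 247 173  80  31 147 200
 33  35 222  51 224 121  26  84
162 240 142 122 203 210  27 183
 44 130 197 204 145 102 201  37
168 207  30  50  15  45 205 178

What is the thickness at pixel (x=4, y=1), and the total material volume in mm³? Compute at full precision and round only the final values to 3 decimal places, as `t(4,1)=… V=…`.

span = t_max - t_min = 2.76 - 0.91 = 1.850
L(4,1) = 149, L_eff = 1 - 149/255 = 0.415686 (inverted)
t(4,1) = 2.76 - 1.850·0.415686 = 1.991
Σt over all 10·8 pixels = 189797/1275 ≈ 148.8603922
V = pitch²·Σt = 1.58²·189797/1275 = 371.615

t(4,1)=1.991 V=371.615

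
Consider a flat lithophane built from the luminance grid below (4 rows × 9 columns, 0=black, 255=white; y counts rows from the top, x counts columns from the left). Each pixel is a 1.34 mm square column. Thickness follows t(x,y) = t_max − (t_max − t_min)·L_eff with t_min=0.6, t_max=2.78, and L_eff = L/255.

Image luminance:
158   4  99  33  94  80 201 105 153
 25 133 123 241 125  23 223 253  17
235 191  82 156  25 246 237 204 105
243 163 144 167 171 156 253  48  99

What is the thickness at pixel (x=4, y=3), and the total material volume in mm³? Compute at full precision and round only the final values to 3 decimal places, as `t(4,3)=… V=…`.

t(4,3)=1.318 V=102.720

span = t_max - t_min = 2.78 - 0.6 = 2.180
L(4,3) = 171, L_eff = 171/255 = 0.670588
t(4,3) = 2.78 - 2.180·0.670588 = 1.318
Σt over all 4·9 pixels = 8581/150 ≈ 57.2066667
V = pitch²·Σt = 1.34²·8581/150 = 102.720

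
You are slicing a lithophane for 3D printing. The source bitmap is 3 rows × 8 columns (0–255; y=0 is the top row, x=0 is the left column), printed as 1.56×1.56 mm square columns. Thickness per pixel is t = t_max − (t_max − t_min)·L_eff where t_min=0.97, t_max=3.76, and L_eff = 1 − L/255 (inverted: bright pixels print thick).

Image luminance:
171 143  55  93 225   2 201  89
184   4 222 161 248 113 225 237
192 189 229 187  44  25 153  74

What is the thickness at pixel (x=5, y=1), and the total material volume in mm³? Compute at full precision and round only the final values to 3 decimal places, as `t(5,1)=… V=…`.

t(5,1)=2.206 V=148.941

span = t_max - t_min = 3.76 - 0.97 = 2.790
L(5,1) = 113, L_eff = 1 - 113/255 = 0.556863 (inverted)
t(5,1) = 3.76 - 2.790·0.556863 = 2.206
Σt over all 3·8 pixels = 260109/4250 ≈ 61.2021176
V = pitch²·Σt = 1.56²·260109/4250 = 148.941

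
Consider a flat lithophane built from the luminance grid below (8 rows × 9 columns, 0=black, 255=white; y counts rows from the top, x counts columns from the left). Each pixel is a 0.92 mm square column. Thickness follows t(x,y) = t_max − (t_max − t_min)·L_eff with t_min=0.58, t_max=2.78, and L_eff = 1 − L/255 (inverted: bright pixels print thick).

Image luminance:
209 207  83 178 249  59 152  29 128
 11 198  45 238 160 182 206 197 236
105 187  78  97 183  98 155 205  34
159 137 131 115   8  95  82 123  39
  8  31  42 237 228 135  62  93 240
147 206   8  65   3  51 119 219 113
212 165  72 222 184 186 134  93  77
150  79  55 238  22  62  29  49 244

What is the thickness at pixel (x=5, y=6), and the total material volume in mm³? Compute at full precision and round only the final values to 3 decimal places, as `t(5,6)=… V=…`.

t(5,6)=2.185 V=101.636

span = t_max - t_min = 2.78 - 0.58 = 2.200
L(5,6) = 186, L_eff = 1 - 186/255 = 0.270588 (inverted)
t(5,6) = 2.78 - 2.200·0.270588 = 2.185
Σt over all 8·9 pixels = 120.08
V = pitch²·Σt = 0.92²·120.08 = 101.636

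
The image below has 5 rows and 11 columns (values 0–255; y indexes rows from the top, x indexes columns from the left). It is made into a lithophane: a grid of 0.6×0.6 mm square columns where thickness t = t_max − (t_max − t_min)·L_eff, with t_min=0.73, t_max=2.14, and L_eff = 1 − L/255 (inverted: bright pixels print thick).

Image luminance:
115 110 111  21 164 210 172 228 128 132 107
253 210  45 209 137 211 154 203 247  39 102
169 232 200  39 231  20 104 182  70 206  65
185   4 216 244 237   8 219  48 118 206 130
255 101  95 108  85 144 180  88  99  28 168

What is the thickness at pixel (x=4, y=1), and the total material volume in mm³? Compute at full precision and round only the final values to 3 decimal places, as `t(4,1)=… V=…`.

span = t_max - t_min = 2.14 - 0.73 = 1.410
L(4,1) = 137, L_eff = 1 - 137/255 = 0.462745 (inverted)
t(4,1) = 2.14 - 1.410·0.462745 = 1.488
Σt over all 5·11 pixels = 707499/8500 ≈ 83.2351765
V = pitch²·Σt = 0.6²·707499/8500 = 29.965

t(4,1)=1.488 V=29.965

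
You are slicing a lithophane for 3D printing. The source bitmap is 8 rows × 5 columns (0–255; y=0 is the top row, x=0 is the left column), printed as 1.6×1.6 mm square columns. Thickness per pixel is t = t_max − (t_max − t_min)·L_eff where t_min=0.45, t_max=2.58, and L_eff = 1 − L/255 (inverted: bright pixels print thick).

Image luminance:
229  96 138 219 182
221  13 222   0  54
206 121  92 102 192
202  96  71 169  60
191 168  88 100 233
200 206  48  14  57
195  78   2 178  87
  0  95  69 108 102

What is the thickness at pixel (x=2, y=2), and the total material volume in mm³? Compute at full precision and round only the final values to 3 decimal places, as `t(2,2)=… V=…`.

span = t_max - t_min = 2.58 - 0.45 = 2.130
L(2,2) = 92, L_eff = 1 - 92/255 = 0.639216 (inverted)
t(2,2) = 2.58 - 2.130·0.639216 = 1.218
Σt over all 8·5 pixels = 125296/2125 ≈ 58.9628235
V = pitch²·Σt = 1.6²·125296/2125 = 150.945

t(2,2)=1.218 V=150.945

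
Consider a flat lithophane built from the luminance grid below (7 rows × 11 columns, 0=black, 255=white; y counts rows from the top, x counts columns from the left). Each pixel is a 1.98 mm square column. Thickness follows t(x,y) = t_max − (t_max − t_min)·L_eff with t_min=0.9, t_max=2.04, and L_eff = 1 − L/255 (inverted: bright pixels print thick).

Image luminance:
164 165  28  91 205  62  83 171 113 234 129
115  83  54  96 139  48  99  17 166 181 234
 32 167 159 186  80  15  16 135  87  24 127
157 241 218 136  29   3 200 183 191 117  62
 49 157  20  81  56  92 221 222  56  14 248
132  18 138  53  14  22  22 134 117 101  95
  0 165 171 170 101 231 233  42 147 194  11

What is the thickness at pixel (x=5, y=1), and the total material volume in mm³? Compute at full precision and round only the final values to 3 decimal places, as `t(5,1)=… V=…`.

t(5,1)=1.115 V=425.374

span = t_max - t_min = 2.04 - 0.9 = 1.140
L(5,1) = 48, L_eff = 1 - 48/255 = 0.811765 (inverted)
t(5,1) = 2.04 - 1.140·0.811765 = 1.115
Σt over all 7·11 pixels = 230568/2125 ≈ 108.5025882
V = pitch²·Σt = 1.98²·230568/2125 = 425.374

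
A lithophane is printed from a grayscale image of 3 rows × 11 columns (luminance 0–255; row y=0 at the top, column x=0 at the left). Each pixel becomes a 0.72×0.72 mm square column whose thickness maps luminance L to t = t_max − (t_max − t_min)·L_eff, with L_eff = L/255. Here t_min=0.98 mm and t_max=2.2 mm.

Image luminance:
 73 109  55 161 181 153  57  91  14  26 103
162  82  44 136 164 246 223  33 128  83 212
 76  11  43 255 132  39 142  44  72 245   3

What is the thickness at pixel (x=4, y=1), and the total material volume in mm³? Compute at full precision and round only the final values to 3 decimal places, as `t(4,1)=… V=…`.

t(4,1)=1.415 V=28.712

span = t_max - t_min = 2.2 - 0.98 = 1.220
L(4,1) = 164, L_eff = 164/255 = 0.643137
t(4,1) = 2.2 - 1.220·0.643137 = 1.415
Σt over all 3·11 pixels = 353086/6375 ≈ 55.3860392
V = pitch²·Σt = 0.72²·353086/6375 = 28.712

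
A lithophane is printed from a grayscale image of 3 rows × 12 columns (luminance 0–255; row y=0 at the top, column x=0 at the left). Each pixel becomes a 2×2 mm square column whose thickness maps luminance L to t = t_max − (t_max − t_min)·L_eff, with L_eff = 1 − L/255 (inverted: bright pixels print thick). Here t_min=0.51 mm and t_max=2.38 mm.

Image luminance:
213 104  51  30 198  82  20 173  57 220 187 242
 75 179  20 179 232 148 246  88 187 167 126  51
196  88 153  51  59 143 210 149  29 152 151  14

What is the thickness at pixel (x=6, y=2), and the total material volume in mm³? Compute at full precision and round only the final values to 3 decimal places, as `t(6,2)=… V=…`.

span = t_max - t_min = 2.38 - 0.51 = 1.870
L(6,2) = 210, L_eff = 1 - 210/255 = 0.176471 (inverted)
t(6,2) = 2.38 - 1.870·0.176471 = 2.050
Σt over all 3·12 pixels = 7891/150 ≈ 52.6066667
V = pitch²·Σt = 2²·7891/150 = 210.427

t(6,2)=2.050 V=210.427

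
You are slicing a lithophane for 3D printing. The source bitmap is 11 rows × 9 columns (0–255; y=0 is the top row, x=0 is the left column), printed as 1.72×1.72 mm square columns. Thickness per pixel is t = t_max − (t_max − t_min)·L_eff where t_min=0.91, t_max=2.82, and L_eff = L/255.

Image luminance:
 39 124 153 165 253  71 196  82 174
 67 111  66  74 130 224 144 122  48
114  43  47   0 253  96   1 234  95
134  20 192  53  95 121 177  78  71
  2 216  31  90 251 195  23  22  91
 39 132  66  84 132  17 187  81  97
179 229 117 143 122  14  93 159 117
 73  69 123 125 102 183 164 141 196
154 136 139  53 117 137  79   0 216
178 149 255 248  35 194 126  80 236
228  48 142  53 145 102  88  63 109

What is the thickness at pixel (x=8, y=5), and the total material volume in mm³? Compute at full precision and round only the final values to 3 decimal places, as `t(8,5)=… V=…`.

t(8,5)=2.093 V=567.065

span = t_max - t_min = 2.82 - 0.91 = 1.910
L(8,5) = 97, L_eff = 97/255 = 0.380392
t(8,5) = 2.82 - 1.910·0.380392 = 2.093
Σt over all 11·9 pixels = 407319/2125 ≈ 191.6795294
V = pitch²·Σt = 1.72²·407319/2125 = 567.065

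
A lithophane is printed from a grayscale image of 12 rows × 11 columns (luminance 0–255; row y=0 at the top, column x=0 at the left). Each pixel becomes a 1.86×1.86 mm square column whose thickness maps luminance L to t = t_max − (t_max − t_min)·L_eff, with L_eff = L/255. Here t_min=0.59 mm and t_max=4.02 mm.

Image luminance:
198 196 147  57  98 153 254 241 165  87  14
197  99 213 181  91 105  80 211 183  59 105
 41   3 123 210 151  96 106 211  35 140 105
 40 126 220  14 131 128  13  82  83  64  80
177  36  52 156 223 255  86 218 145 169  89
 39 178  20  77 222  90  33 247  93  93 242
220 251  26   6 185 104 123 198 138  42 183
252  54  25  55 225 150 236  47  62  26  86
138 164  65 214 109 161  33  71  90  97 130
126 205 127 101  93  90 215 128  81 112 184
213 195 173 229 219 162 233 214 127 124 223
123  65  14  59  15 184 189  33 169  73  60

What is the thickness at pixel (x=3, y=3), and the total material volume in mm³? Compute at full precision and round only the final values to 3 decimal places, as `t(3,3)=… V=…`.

span = t_max - t_min = 4.02 - 0.59 = 3.430
L(3,3) = 14, L_eff = 14/255 = 0.054902
t(3,3) = 4.02 - 3.430·0.054902 = 3.832
Σt over all 12·11 pixels = 129482/425 ≈ 304.6635294
V = pitch²·Σt = 1.86²·129482/425 = 1054.014

t(3,3)=3.832 V=1054.014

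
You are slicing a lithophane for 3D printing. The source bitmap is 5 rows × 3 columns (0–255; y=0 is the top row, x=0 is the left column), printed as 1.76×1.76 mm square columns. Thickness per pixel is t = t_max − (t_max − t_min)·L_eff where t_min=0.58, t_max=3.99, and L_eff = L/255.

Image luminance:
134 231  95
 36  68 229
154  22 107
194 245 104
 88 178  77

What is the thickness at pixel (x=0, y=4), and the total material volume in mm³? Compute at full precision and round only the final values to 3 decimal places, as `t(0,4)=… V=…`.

span = t_max - t_min = 3.99 - 0.58 = 3.410
L(0,4) = 88, L_eff = 88/255 = 0.345098
t(0,4) = 3.99 - 3.410·0.345098 = 2.813
Σt over all 5·3 pixels = 285711/8500 ≈ 33.6130588
V = pitch²·Σt = 1.76²·285711/8500 = 104.120

t(0,4)=2.813 V=104.120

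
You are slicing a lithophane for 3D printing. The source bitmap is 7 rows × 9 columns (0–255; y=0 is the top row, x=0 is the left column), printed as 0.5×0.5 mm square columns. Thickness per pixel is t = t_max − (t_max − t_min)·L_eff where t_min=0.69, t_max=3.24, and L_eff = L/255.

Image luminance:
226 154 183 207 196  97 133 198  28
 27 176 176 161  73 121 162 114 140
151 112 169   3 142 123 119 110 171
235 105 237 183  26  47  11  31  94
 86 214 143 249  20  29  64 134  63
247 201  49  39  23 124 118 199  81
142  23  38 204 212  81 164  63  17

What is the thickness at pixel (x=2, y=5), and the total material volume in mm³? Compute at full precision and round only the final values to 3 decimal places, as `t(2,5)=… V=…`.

t(2,5)=2.750 V=31.860

span = t_max - t_min = 3.24 - 0.69 = 2.550
L(2,5) = 49, L_eff = 49/255 = 0.192157
t(2,5) = 3.24 - 2.550·0.192157 = 2.750
Σt over all 7·9 pixels = 127.44
V = pitch²·Σt = 0.5²·127.44 = 31.860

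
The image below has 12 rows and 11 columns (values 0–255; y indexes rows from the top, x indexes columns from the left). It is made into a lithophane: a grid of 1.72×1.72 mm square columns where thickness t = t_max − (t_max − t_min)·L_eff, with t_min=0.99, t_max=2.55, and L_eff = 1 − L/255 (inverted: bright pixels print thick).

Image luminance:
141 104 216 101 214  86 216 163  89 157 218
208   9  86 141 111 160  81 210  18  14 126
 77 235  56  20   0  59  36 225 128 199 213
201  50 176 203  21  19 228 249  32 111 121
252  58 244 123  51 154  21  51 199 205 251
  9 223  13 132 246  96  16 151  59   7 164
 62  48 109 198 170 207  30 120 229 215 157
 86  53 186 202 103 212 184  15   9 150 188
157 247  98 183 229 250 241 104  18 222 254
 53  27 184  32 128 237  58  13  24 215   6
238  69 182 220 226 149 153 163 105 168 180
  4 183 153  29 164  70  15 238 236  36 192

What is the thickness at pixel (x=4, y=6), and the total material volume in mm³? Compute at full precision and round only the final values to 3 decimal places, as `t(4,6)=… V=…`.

span = t_max - t_min = 2.55 - 0.99 = 1.560
L(4,6) = 170, L_eff = 1 - 170/255 = 0.333333 (inverted)
t(4,6) = 2.55 - 1.560·0.333333 = 2.030
Σt over all 12·11 pixels = 503102/2125 ≈ 236.7538824
V = pitch²·Σt = 1.72²·503102/2125 = 700.413

t(4,6)=2.030 V=700.413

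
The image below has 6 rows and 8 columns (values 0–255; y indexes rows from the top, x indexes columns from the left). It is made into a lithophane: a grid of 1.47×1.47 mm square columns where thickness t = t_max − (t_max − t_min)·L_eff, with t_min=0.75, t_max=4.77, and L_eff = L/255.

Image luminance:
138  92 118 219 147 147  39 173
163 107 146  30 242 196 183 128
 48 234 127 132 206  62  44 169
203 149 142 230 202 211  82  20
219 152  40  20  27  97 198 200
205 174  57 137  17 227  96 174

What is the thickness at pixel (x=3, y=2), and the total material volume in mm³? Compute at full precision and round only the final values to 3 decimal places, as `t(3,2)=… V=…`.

span = t_max - t_min = 4.77 - 0.75 = 4.020
L(3,2) = 132, L_eff = 132/255 = 0.517647
t(3,2) = 4.77 - 4.020·0.517647 = 2.689
Σt over all 6·8 pixels = 532957/4250 ≈ 125.4016471
V = pitch²·Σt = 1.47²·532957/4250 = 270.980

t(3,2)=2.689 V=270.980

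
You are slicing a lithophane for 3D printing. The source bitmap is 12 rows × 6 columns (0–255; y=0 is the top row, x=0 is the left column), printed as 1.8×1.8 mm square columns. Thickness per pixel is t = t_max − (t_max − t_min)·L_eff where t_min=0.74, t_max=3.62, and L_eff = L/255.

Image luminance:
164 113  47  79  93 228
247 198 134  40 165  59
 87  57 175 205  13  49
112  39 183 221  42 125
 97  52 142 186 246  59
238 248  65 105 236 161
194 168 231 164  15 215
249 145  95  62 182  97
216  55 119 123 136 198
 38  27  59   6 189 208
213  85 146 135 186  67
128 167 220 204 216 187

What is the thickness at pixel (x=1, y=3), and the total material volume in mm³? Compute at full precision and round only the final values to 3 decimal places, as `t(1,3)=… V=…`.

span = t_max - t_min = 3.62 - 0.74 = 2.880
L(1,3) = 39, L_eff = 39/255 = 0.152941
t(1,3) = 3.62 - 2.880·0.152941 = 3.180
Σt over all 12·6 pixels = 63468/425 ≈ 149.3364706
V = pitch²·Σt = 1.8²·63468/425 = 483.850

t(1,3)=3.180 V=483.850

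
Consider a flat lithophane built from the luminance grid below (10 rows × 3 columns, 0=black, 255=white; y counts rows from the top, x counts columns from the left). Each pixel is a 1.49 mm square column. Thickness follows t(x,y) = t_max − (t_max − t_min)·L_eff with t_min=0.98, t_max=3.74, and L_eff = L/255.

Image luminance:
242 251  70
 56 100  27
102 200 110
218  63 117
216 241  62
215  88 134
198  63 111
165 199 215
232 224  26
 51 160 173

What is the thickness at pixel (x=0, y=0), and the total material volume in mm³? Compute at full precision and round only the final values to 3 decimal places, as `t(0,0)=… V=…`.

span = t_max - t_min = 3.74 - 0.98 = 2.760
L(0,0) = 242, L_eff = 242/255 = 0.949020
t(0,0) = 3.74 - 2.760·0.949020 = 1.121
Σt over all 10·3 pixels = 138858/2125 ≈ 65.3449412
V = pitch²·Σt = 1.49²·138858/2125 = 145.072

t(0,0)=1.121 V=145.072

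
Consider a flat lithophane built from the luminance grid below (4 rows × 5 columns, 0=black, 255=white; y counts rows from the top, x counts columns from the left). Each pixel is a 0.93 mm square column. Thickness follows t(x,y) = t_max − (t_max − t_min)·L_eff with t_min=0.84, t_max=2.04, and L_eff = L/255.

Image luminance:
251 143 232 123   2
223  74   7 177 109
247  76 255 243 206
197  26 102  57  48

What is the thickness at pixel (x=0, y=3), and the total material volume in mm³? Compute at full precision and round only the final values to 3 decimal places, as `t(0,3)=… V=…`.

t(0,3)=1.113 V=23.900

span = t_max - t_min = 2.04 - 0.84 = 1.200
L(0,3) = 197, L_eff = 197/255 = 0.772549
t(0,3) = 2.04 - 1.200·0.772549 = 1.113
Σt over all 4·5 pixels = 11744/425 ≈ 27.6329412
V = pitch²·Σt = 0.93²·11744/425 = 23.900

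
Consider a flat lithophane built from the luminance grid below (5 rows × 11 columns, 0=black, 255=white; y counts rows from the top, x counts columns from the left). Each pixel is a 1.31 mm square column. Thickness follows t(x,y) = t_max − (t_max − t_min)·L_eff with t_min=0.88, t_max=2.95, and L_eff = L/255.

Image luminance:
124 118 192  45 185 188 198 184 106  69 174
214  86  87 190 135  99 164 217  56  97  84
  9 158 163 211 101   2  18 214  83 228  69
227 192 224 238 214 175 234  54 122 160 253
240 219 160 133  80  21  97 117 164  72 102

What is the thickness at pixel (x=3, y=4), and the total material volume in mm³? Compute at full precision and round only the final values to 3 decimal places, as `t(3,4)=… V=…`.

span = t_max - t_min = 2.95 - 0.88 = 2.070
L(3,4) = 133, L_eff = 133/255 = 0.521569
t(3,4) = 2.95 - 2.070·0.521569 = 1.870
Σt over all 5·11 pixels = 843271/8500 ≈ 99.2083529
V = pitch²·Σt = 1.31²·843271/8500 = 170.251

t(3,4)=1.870 V=170.251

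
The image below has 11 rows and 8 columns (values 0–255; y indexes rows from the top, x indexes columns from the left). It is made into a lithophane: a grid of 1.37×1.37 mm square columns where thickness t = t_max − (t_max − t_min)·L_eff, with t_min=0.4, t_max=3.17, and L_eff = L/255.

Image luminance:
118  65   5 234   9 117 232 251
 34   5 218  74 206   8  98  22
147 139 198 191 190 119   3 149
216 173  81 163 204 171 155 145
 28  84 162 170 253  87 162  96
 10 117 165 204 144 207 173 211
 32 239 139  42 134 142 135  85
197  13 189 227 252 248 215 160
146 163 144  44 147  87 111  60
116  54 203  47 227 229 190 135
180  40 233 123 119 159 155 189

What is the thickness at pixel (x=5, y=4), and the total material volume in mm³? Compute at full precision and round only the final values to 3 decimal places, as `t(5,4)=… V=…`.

t(5,4)=2.225 V=275.597

span = t_max - t_min = 3.17 - 0.4 = 2.770
L(5,4) = 87, L_eff = 87/255 = 0.341176
t(5,4) = 3.17 - 2.770·0.341176 = 2.225
Σt over all 11·8 pixels = 3744329/25500 ≈ 146.8364314
V = pitch²·Σt = 1.37²·3744329/25500 = 275.597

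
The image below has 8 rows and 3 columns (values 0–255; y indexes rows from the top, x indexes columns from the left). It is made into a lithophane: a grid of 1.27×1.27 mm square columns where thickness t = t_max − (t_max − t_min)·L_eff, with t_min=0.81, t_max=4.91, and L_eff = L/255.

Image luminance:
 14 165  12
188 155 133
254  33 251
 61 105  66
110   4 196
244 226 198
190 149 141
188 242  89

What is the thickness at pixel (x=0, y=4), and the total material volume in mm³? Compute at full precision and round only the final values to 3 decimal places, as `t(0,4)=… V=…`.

span = t_max - t_min = 4.91 - 0.81 = 4.100
L(0,4) = 110, L_eff = 110/255 = 0.431373
t(0,4) = 4.91 - 4.100·0.431373 = 3.141
Σt over all 8·3 pixels = 26753/425 ≈ 62.9482353
V = pitch²·Σt = 1.27²·26753/425 = 101.529

t(0,4)=3.141 V=101.529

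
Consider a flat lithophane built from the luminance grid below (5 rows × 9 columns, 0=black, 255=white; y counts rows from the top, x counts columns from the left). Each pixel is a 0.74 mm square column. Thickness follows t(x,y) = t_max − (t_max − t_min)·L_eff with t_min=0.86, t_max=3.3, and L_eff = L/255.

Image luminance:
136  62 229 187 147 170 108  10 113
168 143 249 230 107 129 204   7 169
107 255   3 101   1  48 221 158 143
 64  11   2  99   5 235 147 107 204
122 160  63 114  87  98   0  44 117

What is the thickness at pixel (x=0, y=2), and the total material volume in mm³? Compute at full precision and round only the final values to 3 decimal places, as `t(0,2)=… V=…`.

t(0,2)=2.276 V=53.632

span = t_max - t_min = 3.3 - 0.86 = 2.440
L(0,2) = 107, L_eff = 107/255 = 0.419608
t(0,2) = 3.3 - 2.440·0.419608 = 2.276
Σt over all 5·9 pixels = 1248727/12750 ≈ 97.9393725
V = pitch²·Σt = 0.74²·1248727/12750 = 53.632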